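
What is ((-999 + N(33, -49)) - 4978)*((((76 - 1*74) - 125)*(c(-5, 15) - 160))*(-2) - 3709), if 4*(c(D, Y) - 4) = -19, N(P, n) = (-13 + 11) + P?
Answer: 257185311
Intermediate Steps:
N(P, n) = -2 + P
c(D, Y) = -¾ (c(D, Y) = 4 + (¼)*(-19) = 4 - 19/4 = -¾)
((-999 + N(33, -49)) - 4978)*((((76 - 1*74) - 125)*(c(-5, 15) - 160))*(-2) - 3709) = ((-999 + (-2 + 33)) - 4978)*((((76 - 1*74) - 125)*(-¾ - 160))*(-2) - 3709) = ((-999 + 31) - 4978)*((((76 - 74) - 125)*(-643/4))*(-2) - 3709) = (-968 - 4978)*(((2 - 125)*(-643/4))*(-2) - 3709) = -5946*(-123*(-643/4)*(-2) - 3709) = -5946*((79089/4)*(-2) - 3709) = -5946*(-79089/2 - 3709) = -5946*(-86507/2) = 257185311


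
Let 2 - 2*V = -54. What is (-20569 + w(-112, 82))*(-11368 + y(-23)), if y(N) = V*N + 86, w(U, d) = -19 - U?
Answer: 244196776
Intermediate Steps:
V = 28 (V = 1 - 1/2*(-54) = 1 + 27 = 28)
y(N) = 86 + 28*N (y(N) = 28*N + 86 = 86 + 28*N)
(-20569 + w(-112, 82))*(-11368 + y(-23)) = (-20569 + (-19 - 1*(-112)))*(-11368 + (86 + 28*(-23))) = (-20569 + (-19 + 112))*(-11368 + (86 - 644)) = (-20569 + 93)*(-11368 - 558) = -20476*(-11926) = 244196776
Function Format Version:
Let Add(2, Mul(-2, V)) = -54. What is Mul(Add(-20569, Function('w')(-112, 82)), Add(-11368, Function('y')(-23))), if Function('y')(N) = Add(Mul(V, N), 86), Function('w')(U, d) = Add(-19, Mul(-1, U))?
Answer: 244196776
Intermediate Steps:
V = 28 (V = Add(1, Mul(Rational(-1, 2), -54)) = Add(1, 27) = 28)
Function('y')(N) = Add(86, Mul(28, N)) (Function('y')(N) = Add(Mul(28, N), 86) = Add(86, Mul(28, N)))
Mul(Add(-20569, Function('w')(-112, 82)), Add(-11368, Function('y')(-23))) = Mul(Add(-20569, Add(-19, Mul(-1, -112))), Add(-11368, Add(86, Mul(28, -23)))) = Mul(Add(-20569, Add(-19, 112)), Add(-11368, Add(86, -644))) = Mul(Add(-20569, 93), Add(-11368, -558)) = Mul(-20476, -11926) = 244196776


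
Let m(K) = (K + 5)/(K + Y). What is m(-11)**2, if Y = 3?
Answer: 9/16 ≈ 0.56250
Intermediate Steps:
m(K) = (5 + K)/(3 + K) (m(K) = (K + 5)/(K + 3) = (5 + K)/(3 + K))
m(-11)**2 = ((5 - 11)/(3 - 11))**2 = (-6/(-8))**2 = (-1/8*(-6))**2 = (3/4)**2 = 9/16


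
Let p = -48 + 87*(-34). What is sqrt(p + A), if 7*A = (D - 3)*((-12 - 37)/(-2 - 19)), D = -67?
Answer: 8*I*sqrt(426)/3 ≈ 55.039*I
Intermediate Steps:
p = -3006 (p = -48 - 2958 = -3006)
A = -70/3 (A = ((-67 - 3)*((-12 - 37)/(-2 - 19)))/7 = (-(-3430)/(-21))/7 = (-(-3430)*(-1)/21)/7 = (-70*7/3)/7 = (1/7)*(-490/3) = -70/3 ≈ -23.333)
sqrt(p + A) = sqrt(-3006 - 70/3) = sqrt(-9088/3) = 8*I*sqrt(426)/3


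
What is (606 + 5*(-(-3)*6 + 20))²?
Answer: 633616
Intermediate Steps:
(606 + 5*(-(-3)*6 + 20))² = (606 + 5*(-1*(-18) + 20))² = (606 + 5*(18 + 20))² = (606 + 5*38)² = (606 + 190)² = 796² = 633616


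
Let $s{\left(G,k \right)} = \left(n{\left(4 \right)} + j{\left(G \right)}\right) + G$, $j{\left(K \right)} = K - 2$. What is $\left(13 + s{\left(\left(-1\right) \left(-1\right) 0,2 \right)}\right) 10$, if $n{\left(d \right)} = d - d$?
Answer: $110$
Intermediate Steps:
$n{\left(d \right)} = 0$
$j{\left(K \right)} = -2 + K$
$s{\left(G,k \right)} = -2 + 2 G$ ($s{\left(G,k \right)} = \left(0 + \left(-2 + G\right)\right) + G = \left(-2 + G\right) + G = -2 + 2 G$)
$\left(13 + s{\left(\left(-1\right) \left(-1\right) 0,2 \right)}\right) 10 = \left(13 - \left(2 - 2 \left(-1\right) \left(-1\right) 0\right)\right) 10 = \left(13 - \left(2 - 2 \cdot 1 \cdot 0\right)\right) 10 = \left(13 + \left(-2 + 2 \cdot 0\right)\right) 10 = \left(13 + \left(-2 + 0\right)\right) 10 = \left(13 - 2\right) 10 = 11 \cdot 10 = 110$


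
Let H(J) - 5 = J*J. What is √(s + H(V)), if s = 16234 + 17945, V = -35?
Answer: √35409 ≈ 188.17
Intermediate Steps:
H(J) = 5 + J² (H(J) = 5 + J*J = 5 + J²)
s = 34179
√(s + H(V)) = √(34179 + (5 + (-35)²)) = √(34179 + (5 + 1225)) = √(34179 + 1230) = √35409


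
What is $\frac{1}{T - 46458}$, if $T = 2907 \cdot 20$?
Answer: $\frac{1}{11682} \approx 8.5602 \cdot 10^{-5}$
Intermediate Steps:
$T = 58140$
$\frac{1}{T - 46458} = \frac{1}{58140 - 46458} = \frac{1}{11682}$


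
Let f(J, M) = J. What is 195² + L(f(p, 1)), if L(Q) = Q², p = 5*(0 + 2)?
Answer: 38125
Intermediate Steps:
p = 10 (p = 5*2 = 10)
195² + L(f(p, 1)) = 195² + 10² = 38025 + 100 = 38125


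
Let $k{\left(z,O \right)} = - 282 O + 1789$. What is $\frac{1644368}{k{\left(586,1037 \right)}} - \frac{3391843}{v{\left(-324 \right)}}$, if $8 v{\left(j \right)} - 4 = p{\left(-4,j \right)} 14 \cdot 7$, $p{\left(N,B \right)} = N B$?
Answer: $- \frac{2023858034574}{9228850685} \approx -219.3$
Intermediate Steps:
$p{\left(N,B \right)} = B N$
$k{\left(z,O \right)} = 1789 - 282 O$
$v{\left(j \right)} = \frac{1}{2} - 49 j$ ($v{\left(j \right)} = \frac{1}{2} + \frac{j \left(-4\right) 14 \cdot 7}{8} = \frac{1}{2} + \frac{- 4 j 14 \cdot 7}{8} = \frac{1}{2} + \frac{- 56 j 7}{8} = \frac{1}{2} + \frac{\left(-392\right) j}{8} = \frac{1}{2} - 49 j$)
$\frac{1644368}{k{\left(586,1037 \right)}} - \frac{3391843}{v{\left(-324 \right)}} = \frac{1644368}{1789 - 292434} - \frac{3391843}{\frac{1}{2} - -15876} = \frac{1644368}{1789 - 292434} - \frac{3391843}{\frac{1}{2} + 15876} = \frac{1644368}{-290645} - \frac{3391843}{\frac{31753}{2}} = 1644368 \left(- \frac{1}{290645}\right) - \frac{6783686}{31753} = - \frac{1644368}{290645} - \frac{6783686}{31753} = - \frac{2023858034574}{9228850685}$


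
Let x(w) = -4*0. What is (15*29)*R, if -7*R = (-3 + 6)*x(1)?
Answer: 0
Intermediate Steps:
x(w) = 0
R = 0 (R = -(-3 + 6)*0/7 = -3*0/7 = -1/7*0 = 0)
(15*29)*R = (15*29)*0 = 435*0 = 0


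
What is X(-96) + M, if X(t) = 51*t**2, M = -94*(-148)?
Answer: 483928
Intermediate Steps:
M = 13912
X(-96) + M = 51*(-96)**2 + 13912 = 51*9216 + 13912 = 470016 + 13912 = 483928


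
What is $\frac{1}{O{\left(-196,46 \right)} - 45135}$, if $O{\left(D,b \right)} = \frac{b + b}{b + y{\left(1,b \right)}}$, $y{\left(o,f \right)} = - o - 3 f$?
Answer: $- \frac{93}{4197647} \approx -2.2155 \cdot 10^{-5}$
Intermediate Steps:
$O{\left(D,b \right)} = \frac{2 b}{-1 - 2 b}$ ($O{\left(D,b \right)} = \frac{b + b}{b - \left(1 + 3 b\right)} = \frac{2 b}{b - \left(1 + 3 b\right)} = \frac{2 b}{-1 - 2 b}$)
$\frac{1}{O{\left(-196,46 \right)} - 45135} = \frac{1}{\left(-2\right) 46 \frac{1}{1 + 2 \cdot 46} - 45135} = \frac{1}{\left(-2\right) 46 \frac{1}{1 + 92} - 45135} = \frac{1}{\left(-2\right) 46 \cdot \frac{1}{93} - 45135} = \frac{1}{- \frac{92}{93} - 45135} = \frac{1}{- \frac{4197647}{93}} = - \frac{93}{4197647}$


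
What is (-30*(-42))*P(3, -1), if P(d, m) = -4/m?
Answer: 5040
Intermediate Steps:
(-30*(-42))*P(3, -1) = (-30*(-42))*(-4/(-1)) = 1260*(-4*(-1)) = 1260*4 = 5040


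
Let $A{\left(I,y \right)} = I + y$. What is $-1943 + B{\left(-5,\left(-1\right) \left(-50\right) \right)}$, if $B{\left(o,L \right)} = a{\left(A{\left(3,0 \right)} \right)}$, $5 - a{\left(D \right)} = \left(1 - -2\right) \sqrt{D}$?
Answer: $-1938 - 3 \sqrt{3} \approx -1943.2$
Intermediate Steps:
$a{\left(D \right)} = 5 - 3 \sqrt{D}$ ($a{\left(D \right)} = 5 - \left(1 - -2\right) \sqrt{D} = 5 - \left(1 + 2\right) \sqrt{D} = 5 - 3 \sqrt{D}$)
$B{\left(o,L \right)} = 5 - 3 \sqrt{3}$ ($B{\left(o,L \right)} = 5 - 3 \sqrt{3 + 0} = 5 - 3 \sqrt{3}$)
$-1943 + B{\left(-5,\left(-1\right) \left(-50\right) \right)} = -1943 + \left(5 - 3 \sqrt{3}\right) = -1938 - 3 \sqrt{3}$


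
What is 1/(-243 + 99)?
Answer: -1/144 ≈ -0.0069444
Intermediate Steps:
1/(-243 + 99) = 1/(-144) = -1/144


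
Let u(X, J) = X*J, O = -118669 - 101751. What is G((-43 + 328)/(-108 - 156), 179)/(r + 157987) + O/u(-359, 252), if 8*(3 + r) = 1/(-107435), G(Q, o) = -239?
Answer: 2492578766493085/1023676241836941 ≈ 2.4349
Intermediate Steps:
O = -220420
r = -2578441/859480 (r = -3 + (⅛)/(-107435) = -3 + (⅛)*(-1/107435) = -3 - 1/859480 = -2578441/859480 ≈ -3.0000)
u(X, J) = J*X
G((-43 + 328)/(-108 - 156), 179)/(r + 157987) + O/u(-359, 252) = -239/(-2578441/859480 + 157987) - 220420/(252*(-359)) = -239/135784088319/859480 - 220420/(-90468) = -239*859480/135784088319 - 220420*(-1/90468) = -205415720/135784088319 + 55105/22617 = 2492578766493085/1023676241836941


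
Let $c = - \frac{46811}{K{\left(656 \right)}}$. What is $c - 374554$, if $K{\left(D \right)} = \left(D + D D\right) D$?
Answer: $- \frac{105897934131419}{282730752} \approx -3.7455 \cdot 10^{5}$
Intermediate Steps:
$K{\left(D \right)} = D \left(D + D^{2}\right)$ ($K{\left(D \right)} = \left(D + D^{2}\right) D = D \left(D + D^{2}\right)$)
$c = - \frac{46811}{282730752}$ ($c = - \frac{46811}{656^{2} \left(1 + 656\right)} = - \frac{46811}{430336 \cdot 657} = - \frac{46811}{282730752} \approx -0.00016557$)
$c - 374554 = - \frac{46811}{282730752} - 374554 = - \frac{105897934131419}{282730752}$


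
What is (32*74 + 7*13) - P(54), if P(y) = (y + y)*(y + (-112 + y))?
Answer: 2891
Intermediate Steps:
P(y) = 2*y*(-112 + 2*y) (P(y) = (2*y)*(-112 + 2*y) = 2*y*(-112 + 2*y))
(32*74 + 7*13) - P(54) = (32*74 + 7*13) - 4*54*(-56 + 54) = (2368 + 91) - 4*54*(-2) = 2459 - 1*(-432) = 2459 + 432 = 2891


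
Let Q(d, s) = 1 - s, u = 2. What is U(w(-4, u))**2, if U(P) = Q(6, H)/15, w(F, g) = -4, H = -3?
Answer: 16/225 ≈ 0.071111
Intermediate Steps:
U(P) = 4/15 (U(P) = (1 - 1*(-3))/15 = (1 + 3)*(1/15) = 4*(1/15) = 4/15)
U(w(-4, u))**2 = (4/15)**2 = 16/225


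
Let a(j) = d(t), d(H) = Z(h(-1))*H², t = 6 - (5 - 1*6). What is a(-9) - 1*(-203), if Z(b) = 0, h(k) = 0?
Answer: 203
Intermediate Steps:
t = 7 (t = 6 - (5 - 6) = 6 - 1*(-1) = 6 + 1 = 7)
d(H) = 0 (d(H) = 0*H² = 0)
a(j) = 0
a(-9) - 1*(-203) = 0 - 1*(-203) = 0 + 203 = 203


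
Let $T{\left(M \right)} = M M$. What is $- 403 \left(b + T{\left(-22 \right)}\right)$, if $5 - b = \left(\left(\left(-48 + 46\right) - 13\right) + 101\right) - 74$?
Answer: $-192231$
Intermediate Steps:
$T{\left(M \right)} = M^{2}$
$b = -7$ ($b = 5 - \left(\left(\left(\left(-48 + 46\right) - 13\right) + 101\right) - 74\right) = 5 - \left(\left(\left(-2 - 13\right) + 101\right) - 74\right) = 5 - \left(\left(-15 + 101\right) - 74\right) = 5 - \left(86 - 74\right) = 5 - 12 = -7$)
$- 403 \left(b + T{\left(-22 \right)}\right) = - 403 \left(-7 + \left(-22\right)^{2}\right) = - 403 \left(-7 + 484\right) = \left(-403\right) 477 = -192231$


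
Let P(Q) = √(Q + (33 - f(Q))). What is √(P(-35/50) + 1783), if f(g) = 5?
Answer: √(178300 + 10*√2730)/10 ≈ 42.287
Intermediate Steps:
P(Q) = √(28 + Q) (P(Q) = √(Q + (33 - 1*5)) = √(Q + (33 - 5)) = √(Q + 28) = √(28 + Q))
√(P(-35/50) + 1783) = √(√(28 - 35/50) + 1783) = √(√(28 - 35*1/50) + 1783) = √(√(28 - 7/10) + 1783) = √(√(273/10) + 1783) = √(√2730/10 + 1783) = √(1783 + √2730/10)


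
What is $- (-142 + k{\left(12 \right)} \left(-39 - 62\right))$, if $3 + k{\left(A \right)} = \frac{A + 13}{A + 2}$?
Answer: $\frac{271}{14} \approx 19.357$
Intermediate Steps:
$k{\left(A \right)} = -3 + \frac{13 + A}{2 + A}$ ($k{\left(A \right)} = -3 + \frac{A + 13}{A + 2} = -3 + \frac{13 + A}{2 + A}$)
$- (-142 + k{\left(12 \right)} \left(-39 - 62\right)) = - (-142 + \frac{7 - 24}{2 + 12} \left(-39 - 62\right)) = - (-142 + \frac{7 - 24}{14} \left(-101\right)) = - (-142 + \frac{1}{14} \left(-17\right) \left(-101\right)) = - (-142 - - \frac{1717}{14}) = - (-142 + \frac{1717}{14}) = \left(-1\right) \left(- \frac{271}{14}\right) = \frac{271}{14}$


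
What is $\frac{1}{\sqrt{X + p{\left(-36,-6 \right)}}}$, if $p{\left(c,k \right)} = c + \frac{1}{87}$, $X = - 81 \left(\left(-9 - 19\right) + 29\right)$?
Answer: $- \frac{i \sqrt{885486}}{10178} \approx - 0.092455 i$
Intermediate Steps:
$X = -81$ ($X = - 81 \left(\left(-9 - 19\right) + 29\right) = - 81 \left(-28 + 29\right) = \left(-81\right) 1 = -81$)
$p{\left(c,k \right)} = \frac{1}{87} + c$ ($p{\left(c,k \right)} = c + \frac{1}{87} = \frac{1}{87} + c$)
$\frac{1}{\sqrt{X + p{\left(-36,-6 \right)}}} = \frac{1}{\sqrt{-81 + \left(\frac{1}{87} - 36\right)}} = \frac{1}{\sqrt{-81 - \frac{3131}{87}}} = \frac{1}{\sqrt{- \frac{10178}{87}}} = \frac{1}{\frac{1}{87} i \sqrt{885486}} = - \frac{i \sqrt{885486}}{10178}$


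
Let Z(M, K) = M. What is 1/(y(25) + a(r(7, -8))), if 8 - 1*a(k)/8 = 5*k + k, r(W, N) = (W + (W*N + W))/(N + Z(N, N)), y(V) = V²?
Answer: 1/563 ≈ 0.0017762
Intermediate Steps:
r(W, N) = (2*W + N*W)/(2*N) (r(W, N) = (W + (W*N + W))/(N + N) = (W + (N*W + W))/((2*N)) = (W + (W + N*W))*(1/(2*N)) = (2*W + N*W)*(1/(2*N)) = (2*W + N*W)/(2*N))
a(k) = 64 - 48*k (a(k) = 64 - 8*(5*k + k) = 64 - 48*k)
1/(y(25) + a(r(7, -8))) = 1/(25² + (64 - 48*((½)*7 + 7/(-8)))) = 1/(625 + (64 - 48*(7/2 + 7*(-⅛)))) = 1/(625 + (64 - 48*(7/2 - 7/8))) = 1/(625 + (64 - 48*21/8)) = 1/(625 + (64 - 126)) = 1/(625 - 62) = 1/563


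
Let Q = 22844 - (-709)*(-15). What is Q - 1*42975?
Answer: -30766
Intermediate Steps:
Q = 12209 (Q = 22844 - 1*10635 = 22844 - 10635 = 12209)
Q - 1*42975 = 12209 - 1*42975 = 12209 - 42975 = -30766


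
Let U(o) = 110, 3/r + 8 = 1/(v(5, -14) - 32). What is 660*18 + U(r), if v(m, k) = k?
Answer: 11990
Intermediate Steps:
r = -46/123 (r = 3/(-8 + 1/(-14 - 32)) = 3/(-8 + 1/(-46)) = 3/(-8 - 1/46) = 3/(-369/46) = 3*(-46/369) = -46/123 ≈ -0.37398)
660*18 + U(r) = 660*18 + 110 = 11880 + 110 = 11990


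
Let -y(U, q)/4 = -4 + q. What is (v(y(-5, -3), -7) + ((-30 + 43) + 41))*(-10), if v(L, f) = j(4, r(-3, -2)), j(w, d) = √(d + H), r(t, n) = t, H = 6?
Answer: -540 - 10*√3 ≈ -557.32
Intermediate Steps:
y(U, q) = 16 - 4*q (y(U, q) = -4*(-4 + q) = 16 - 4*q)
j(w, d) = √(6 + d) (j(w, d) = √(d + 6) = √(6 + d))
v(L, f) = √3 (v(L, f) = √(6 - 3) = √3)
(v(y(-5, -3), -7) + ((-30 + 43) + 41))*(-10) = (√3 + ((-30 + 43) + 41))*(-10) = (√3 + (13 + 41))*(-10) = (√3 + 54)*(-10) = (54 + √3)*(-10) = -540 - 10*√3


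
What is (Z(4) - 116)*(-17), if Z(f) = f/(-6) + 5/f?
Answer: 23545/12 ≈ 1962.1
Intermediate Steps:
Z(f) = 5/f - f/6 (Z(f) = f*(-1/6) + 5/f = -f/6 + 5/f = 5/f - f/6)
(Z(4) - 116)*(-17) = ((5/4 - 1/6*4) - 116)*(-17) = ((5*(1/4) - 2/3) - 116)*(-17) = ((5/4 - 2/3) - 116)*(-17) = (7/12 - 116)*(-17) = -1385/12*(-17) = 23545/12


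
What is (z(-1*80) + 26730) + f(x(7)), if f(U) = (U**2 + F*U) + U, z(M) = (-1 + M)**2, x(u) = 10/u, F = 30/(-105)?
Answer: 1631409/49 ≈ 33294.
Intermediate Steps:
F = -2/7 (F = 30*(-1/105) = -2/7 ≈ -0.28571)
f(U) = U**2 + 5*U/7 (f(U) = (U**2 - 2*U/7) + U = U**2 + 5*U/7)
(z(-1*80) + 26730) + f(x(7)) = ((-1 - 1*80)**2 + 26730) + (10/7)*(5 + 7*(10/7))/7 = ((-1 - 80)**2 + 26730) + (10*(1/7))*(5 + 7*(10*(1/7)))/7 = ((-81)**2 + 26730) + (1/7)*(10/7)*(5 + 7*(10/7)) = (6561 + 26730) + (1/7)*(10/7)*(5 + 10) = 33291 + (1/7)*(10/7)*15 = 33291 + 150/49 = 1631409/49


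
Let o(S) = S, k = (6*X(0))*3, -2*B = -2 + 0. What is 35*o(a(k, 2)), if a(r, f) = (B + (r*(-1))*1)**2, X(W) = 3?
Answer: 98315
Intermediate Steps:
B = 1 (B = -(-2 + 0)/2 = -1/2*(-2) = 1)
k = 54 (k = (6*3)*3 = 18*3 = 54)
a(r, f) = (1 - r)**2 (a(r, f) = (1 + (r*(-1))*1)**2 = (1 - r*1)**2 = (1 - r)**2)
35*o(a(k, 2)) = 35*(-1 + 54)**2 = 35*53**2 = 35*2809 = 98315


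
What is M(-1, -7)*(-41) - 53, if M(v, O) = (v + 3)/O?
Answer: -289/7 ≈ -41.286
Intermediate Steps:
M(v, O) = (3 + v)/O
M(-1, -7)*(-41) - 53 = ((3 - 1)/(-7))*(-41) - 53 = -⅐*2*(-41) - 53 = -2/7*(-41) - 53 = 82/7 - 53 = -289/7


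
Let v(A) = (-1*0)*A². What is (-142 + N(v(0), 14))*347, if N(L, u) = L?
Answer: -49274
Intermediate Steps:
v(A) = 0 (v(A) = 0*A² = 0)
(-142 + N(v(0), 14))*347 = (-142 + 0)*347 = -142*347 = -49274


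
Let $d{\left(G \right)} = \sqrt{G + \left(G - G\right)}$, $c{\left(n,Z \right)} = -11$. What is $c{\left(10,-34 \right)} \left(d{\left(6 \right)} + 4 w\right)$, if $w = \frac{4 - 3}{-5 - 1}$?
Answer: $\frac{22}{3} - 11 \sqrt{6} \approx -19.611$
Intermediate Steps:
$d{\left(G \right)} = \sqrt{G}$ ($d{\left(G \right)} = \sqrt{G + 0} = \sqrt{G}$)
$w = - \frac{1}{6}$ ($w = 1 \frac{1}{-6} = 1 \left(- \frac{1}{6}\right) = - \frac{1}{6} \approx -0.16667$)
$c{\left(10,-34 \right)} \left(d{\left(6 \right)} + 4 w\right) = - 11 \left(\sqrt{6} + 4 \left(- \frac{1}{6}\right)\right) = - 11 \left(\sqrt{6} - \frac{2}{3}\right) = - 11 \left(- \frac{2}{3} + \sqrt{6}\right) = \frac{22}{3} - 11 \sqrt{6}$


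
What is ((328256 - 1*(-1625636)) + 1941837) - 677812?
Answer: 3217917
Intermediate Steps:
((328256 - 1*(-1625636)) + 1941837) - 677812 = ((328256 + 1625636) + 1941837) - 677812 = (1953892 + 1941837) - 677812 = 3895729 - 677812 = 3217917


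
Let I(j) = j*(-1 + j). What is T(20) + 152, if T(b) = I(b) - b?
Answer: 512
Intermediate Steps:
T(b) = -b + b*(-1 + b) (T(b) = b*(-1 + b) - b = -b + b*(-1 + b))
T(20) + 152 = 20*(-2 + 20) + 152 = 20*18 + 152 = 360 + 152 = 512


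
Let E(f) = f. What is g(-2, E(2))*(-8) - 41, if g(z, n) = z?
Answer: -25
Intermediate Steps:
g(-2, E(2))*(-8) - 41 = -2*(-8) - 41 = 16 - 41 = -25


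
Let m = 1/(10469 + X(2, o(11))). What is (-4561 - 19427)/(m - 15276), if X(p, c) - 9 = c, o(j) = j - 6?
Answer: 251466204/160138307 ≈ 1.5703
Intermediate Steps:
o(j) = -6 + j
X(p, c) = 9 + c
m = 1/10483 (m = 1/(10469 + (9 + (-6 + 11))) = 1/(10469 + (9 + 5)) = 1/(10469 + 14) = 1/10483 ≈ 9.5393e-5)
(-4561 - 19427)/(m - 15276) = (-4561 - 19427)/(1/10483 - 15276) = -23988/(-160138307/10483) = -23988*(-10483/160138307) = 251466204/160138307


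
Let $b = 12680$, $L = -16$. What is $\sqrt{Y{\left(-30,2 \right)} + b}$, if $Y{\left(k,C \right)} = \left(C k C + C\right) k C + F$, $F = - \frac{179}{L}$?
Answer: $\frac{\sqrt{316339}}{4} \approx 140.61$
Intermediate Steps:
$F = \frac{179}{16}$ ($F = - \frac{179}{-16} = \left(-179\right) \left(- \frac{1}{16}\right) = \frac{179}{16} \approx 11.188$)
$Y{\left(k,C \right)} = \frac{179}{16} + C k \left(C + k C^{2}\right)$ ($Y{\left(k,C \right)} = \left(C k C + C\right) k C + \frac{179}{16} = \left(k C^{2} + C\right) k C + \frac{179}{16} = \left(C + k C^{2}\right) k C + \frac{179}{16} = k \left(C + k C^{2}\right) C + \frac{179}{16} = C k \left(C + k C^{2}\right) + \frac{179}{16} = \frac{179}{16} + C k \left(C + k C^{2}\right)$)
$\sqrt{Y{\left(-30,2 \right)} + b} = \sqrt{\left(\frac{179}{16} - 30 \cdot 2^{2} + 2^{3} \left(-30\right)^{2}\right) + 12680} = \sqrt{\left(\frac{179}{16} - 120 + 8 \cdot 900\right) + 12680} = \sqrt{\left(\frac{179}{16} - 120 + 7200\right) + 12680} = \sqrt{\frac{113459}{16} + 12680} = \sqrt{\frac{316339}{16}} = \frac{\sqrt{316339}}{4}$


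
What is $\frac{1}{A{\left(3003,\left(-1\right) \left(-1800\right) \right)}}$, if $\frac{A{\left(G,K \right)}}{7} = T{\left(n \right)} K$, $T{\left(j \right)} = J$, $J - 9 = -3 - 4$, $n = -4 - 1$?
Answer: $\frac{1}{25200} \approx 3.9683 \cdot 10^{-5}$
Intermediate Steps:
$n = -5$
$J = 2$ ($J = 9 - 7 = 2$)
$T{\left(j \right)} = 2$
$A{\left(G,K \right)} = 14 K$ ($A{\left(G,K \right)} = 7 \cdot 2 K = 14 K$)
$\frac{1}{A{\left(3003,\left(-1\right) \left(-1800\right) \right)}} = \frac{1}{14 \left(\left(-1\right) \left(-1800\right)\right)} = \frac{1}{14 \cdot 1800} = \frac{1}{25200}$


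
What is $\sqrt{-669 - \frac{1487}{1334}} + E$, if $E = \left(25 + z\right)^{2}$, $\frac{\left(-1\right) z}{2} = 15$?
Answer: $25 + \frac{i \sqrt{1192506622}}{1334} \approx 25.0 + 25.887 i$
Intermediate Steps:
$z = -30$ ($z = \left(-2\right) 15 = -30$)
$E = 25$ ($E = \left(25 - 30\right)^{2} = \left(-5\right)^{2} = 25$)
$\sqrt{-669 - \frac{1487}{1334}} + E = \sqrt{-669 - \frac{1487}{1334}} + 25 = \sqrt{- \frac{893933}{1334}} + 25 = \frac{i \sqrt{1192506622}}{1334} + 25 = 25 + \frac{i \sqrt{1192506622}}{1334}$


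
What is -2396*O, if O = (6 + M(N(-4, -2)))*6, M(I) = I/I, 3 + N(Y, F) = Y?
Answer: -100632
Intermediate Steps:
N(Y, F) = -3 + Y
M(I) = 1
O = 42 (O = (6 + 1)*6 = 7*6 = 42)
-2396*O = -2396*42 = -100632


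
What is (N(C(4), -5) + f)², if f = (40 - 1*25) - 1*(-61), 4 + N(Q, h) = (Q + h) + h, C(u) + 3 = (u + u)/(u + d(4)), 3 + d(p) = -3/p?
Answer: 8281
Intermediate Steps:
d(p) = -3 - 3/p
C(u) = -3 + 2*u/(-15/4 + u) (C(u) = -3 + (u + u)/(u + (-3 - 3/4)) = -3 + (2*u)/(u + (-3 - 3*¼)) = -3 + (2*u)/(u + (-3 - ¾)) = -3 + (2*u)/(u - 15/4) = -3 + (2*u)/(-15/4 + u) = -3 + 2*u/(-15/4 + u))
N(Q, h) = -4 + Q + 2*h (N(Q, h) = -4 + ((Q + h) + h) = -4 + (Q + 2*h) = -4 + Q + 2*h)
f = 76 (f = (40 - 25) + 61 = 15 + 61 = 76)
(N(C(4), -5) + f)² = ((-4 + (-45 + 4*4)/(15 - 4*4) + 2*(-5)) + 76)² = ((-4 + (-45 + 16)/(15 - 16) - 10) + 76)² = ((-4 - 29/(-1) - 10) + 76)² = ((-4 - 1*(-29) - 10) + 76)² = ((-4 + 29 - 10) + 76)² = (15 + 76)² = 91² = 8281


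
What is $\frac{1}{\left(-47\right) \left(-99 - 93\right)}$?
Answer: $\frac{1}{9024} \approx 0.00011082$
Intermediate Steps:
$\frac{1}{\left(-47\right) \left(-99 - 93\right)} = \frac{1}{\left(-47\right) \left(-192\right)} = \frac{1}{9024}$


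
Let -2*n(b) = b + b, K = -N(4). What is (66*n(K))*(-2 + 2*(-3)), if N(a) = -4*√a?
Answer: 4224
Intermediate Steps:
K = 8 (K = -(-4)*√4 = -(-4)*2 = -1*(-8) = 8)
n(b) = -b (n(b) = -(b + b)/2 = -b)
(66*n(K))*(-2 + 2*(-3)) = (66*(-1*8))*(-2 + 2*(-3)) = (66*(-8))*(-2 - 6) = -528*(-8) = 4224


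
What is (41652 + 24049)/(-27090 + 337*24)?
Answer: -65701/19002 ≈ -3.4576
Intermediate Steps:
(41652 + 24049)/(-27090 + 337*24) = 65701/(-27090 + 8088) = 65701/(-19002) = 65701*(-1/19002) = -65701/19002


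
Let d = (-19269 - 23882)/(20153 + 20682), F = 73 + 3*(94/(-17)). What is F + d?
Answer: 38427198/694195 ≈ 55.355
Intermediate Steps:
F = 959/17 (F = 73 + 3*(94*(-1/17)) = 73 + 3*(-94/17) = 73 - 282/17 = 959/17 ≈ 56.412)
d = -43151/40835 ≈ -1.0567
F + d = 959/17 - 43151/40835 = 38427198/694195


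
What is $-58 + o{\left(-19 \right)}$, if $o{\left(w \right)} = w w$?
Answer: $303$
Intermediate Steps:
$o{\left(w \right)} = w^{2}$
$-58 + o{\left(-19 \right)} = -58 + \left(-19\right)^{2} = -58 + 361 = 303$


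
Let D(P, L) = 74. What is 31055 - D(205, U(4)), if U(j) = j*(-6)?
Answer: 30981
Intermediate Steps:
U(j) = -6*j
31055 - D(205, U(4)) = 31055 - 1*74 = 31055 - 74 = 30981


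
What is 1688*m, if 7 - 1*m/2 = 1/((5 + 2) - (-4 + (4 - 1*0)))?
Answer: 162048/7 ≈ 23150.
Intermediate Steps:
m = 96/7 (m = 14 - 2/((5 + 2) - (-4 + (4 - 1*0))) = 14 - 2/(7 - (-4 + (4 + 0))) = 14 - 2/(7 - (-4 + 4)) = 14 - 2/(7 - 1*0) = 14 - 2/(7 + 0) = 14 - 2/7 = 96/7 ≈ 13.714)
1688*m = 1688*(96/7) = 162048/7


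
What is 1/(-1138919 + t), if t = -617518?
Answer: -1/1756437 ≈ -5.6933e-7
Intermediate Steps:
1/(-1138919 + t) = 1/(-1138919 - 617518) = 1/(-1756437) = -1/1756437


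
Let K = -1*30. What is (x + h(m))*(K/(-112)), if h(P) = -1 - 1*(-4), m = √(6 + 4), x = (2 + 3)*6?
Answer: 495/56 ≈ 8.8393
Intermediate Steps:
x = 30 (x = 5*6 = 30)
K = -30
m = √10 ≈ 3.1623
h(P) = 3 (h(P) = -1 + 4 = 3)
(x + h(m))*(K/(-112)) = (30 + 3)*(-30/(-112)) = 33*(-30*(-1/112)) = 33*(15/56) = 495/56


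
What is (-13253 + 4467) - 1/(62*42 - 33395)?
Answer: -270529725/30791 ≈ -8786.0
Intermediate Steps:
(-13253 + 4467) - 1/(62*42 - 33395) = -8786 - 1/(2604 - 33395) = -8786 - 1/(-30791) = -8786 - 1*(-1/30791) = -8786 + 1/30791 = -270529725/30791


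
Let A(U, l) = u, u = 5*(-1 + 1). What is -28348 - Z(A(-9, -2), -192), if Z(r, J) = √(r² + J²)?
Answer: -28540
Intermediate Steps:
u = 0 (u = 5*0 = 0)
A(U, l) = 0
Z(r, J) = √(J² + r²)
-28348 - Z(A(-9, -2), -192) = -28348 - √((-192)² + 0²) = -28348 - √(36864 + 0) = -28348 - √36864 = -28348 - 1*192 = -28348 - 192 = -28540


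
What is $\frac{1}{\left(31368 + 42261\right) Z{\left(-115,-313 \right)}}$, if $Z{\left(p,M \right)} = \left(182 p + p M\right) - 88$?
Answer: $\frac{1}{1102741533} \approx 9.0683 \cdot 10^{-10}$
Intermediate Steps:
$Z{\left(p,M \right)} = -88 + 182 p + M p$ ($Z{\left(p,M \right)} = \left(182 p + M p\right) - 88 = -88 + 182 p + M p$)
$\frac{1}{\left(31368 + 42261\right) Z{\left(-115,-313 \right)}} = \frac{1}{\left(31368 + 42261\right) \left(-88 + 182 \left(-115\right) - -35995\right)} = \frac{1}{73629 \left(-88 - 20930 + 35995\right)} = \frac{1}{73629 \cdot 14977} = \frac{1}{73629} \cdot \frac{1}{14977} = \frac{1}{1102741533}$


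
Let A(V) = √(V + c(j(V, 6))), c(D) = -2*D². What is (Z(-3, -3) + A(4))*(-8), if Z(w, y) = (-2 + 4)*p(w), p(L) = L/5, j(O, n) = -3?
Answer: 48/5 - 8*I*√14 ≈ 9.6 - 29.933*I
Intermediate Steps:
p(L) = L/5 (p(L) = L*(⅕) = L/5)
Z(w, y) = 2*w/5 (Z(w, y) = (-2 + 4)*(w/5) = 2*(w/5) = 2*w/5)
A(V) = √(-18 + V) (A(V) = √(V - 2*(-3)²) = √(V - 2*9) = √(V - 18) = √(-18 + V))
(Z(-3, -3) + A(4))*(-8) = ((⅖)*(-3) + √(-18 + 4))*(-8) = (-6/5 + √(-14))*(-8) = (-6/5 + I*√14)*(-8) = 48/5 - 8*I*√14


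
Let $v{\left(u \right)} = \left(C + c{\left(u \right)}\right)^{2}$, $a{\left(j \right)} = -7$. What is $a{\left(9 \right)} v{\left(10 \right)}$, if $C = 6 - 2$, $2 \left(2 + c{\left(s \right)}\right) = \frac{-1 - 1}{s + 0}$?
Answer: $- \frac{2527}{100} \approx -25.27$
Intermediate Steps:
$c{\left(s \right)} = -2 - \frac{1}{s}$ ($c{\left(s \right)} = -2 + \frac{\left(-1 - 1\right) \frac{1}{s + 0}}{2} = -2 + \frac{\left(-2\right) \frac{1}{s}}{2} = -2 - \frac{1}{s}$)
$C = 4$
$v{\left(u \right)} = \left(2 - \frac{1}{u}\right)^{2}$ ($v{\left(u \right)} = \left(4 - \left(2 + \frac{1}{u}\right)\right)^{2} = \left(2 - \frac{1}{u}\right)^{2}$)
$a{\left(9 \right)} v{\left(10 \right)} = - 7 \frac{\left(-1 + 2 \cdot 10\right)^{2}}{100} = - 7 \frac{\left(-1 + 20\right)^{2}}{100} = - 7 \frac{19^{2}}{100} = - 7 \cdot \frac{1}{100} \cdot 361 = \left(-7\right) \frac{361}{100} = - \frac{2527}{100}$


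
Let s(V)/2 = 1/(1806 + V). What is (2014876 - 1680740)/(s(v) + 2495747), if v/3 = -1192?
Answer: 147855180/1104368047 ≈ 0.13388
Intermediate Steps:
v = -3576 (v = 3*(-1192) = -3576)
s(V) = 2/(1806 + V)
(2014876 - 1680740)/(s(v) + 2495747) = (2014876 - 1680740)/(2/(1806 - 3576) + 2495747) = 334136/(2/(-1770) + 2495747) = 334136/(2*(-1/1770) + 2495747) = 334136/(-1/885 + 2495747) = 334136/(2208736094/885) = 334136*(885/2208736094) = 147855180/1104368047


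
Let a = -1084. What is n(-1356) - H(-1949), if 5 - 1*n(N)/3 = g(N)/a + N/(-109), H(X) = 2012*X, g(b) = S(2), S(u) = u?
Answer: 231666441905/59078 ≈ 3.9214e+6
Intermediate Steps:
g(b) = 2
n(N) = 8133/542 + 3*N/109 (n(N) = 15 - 3*(2/(-1084) + N/(-109)) = 15 - 3*(2*(-1/1084) + N*(-1/109)) = 15 - 3*(-1/542 - N/109) = 15 + (3/542 + 3*N/109) = 8133/542 + 3*N/109)
n(-1356) - H(-1949) = (8133/542 + (3/109)*(-1356)) - 2012*(-1949) = (8133/542 - 4068/109) - 1*(-3921388) = -1318359/59078 + 3921388 = 231666441905/59078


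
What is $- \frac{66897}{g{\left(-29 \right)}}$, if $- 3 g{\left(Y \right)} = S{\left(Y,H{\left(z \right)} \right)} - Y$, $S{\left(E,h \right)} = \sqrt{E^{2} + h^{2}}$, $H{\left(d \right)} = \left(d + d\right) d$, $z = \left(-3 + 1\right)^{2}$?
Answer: $- \frac{5820039}{1024} + \frac{200691 \sqrt{1865}}{1024} \approx 2780.2$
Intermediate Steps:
$z = 4$ ($z = \left(-2\right)^{2} = 4$)
$H{\left(d \right)} = 2 d^{2}$ ($H{\left(d \right)} = 2 d d = 2 d^{2}$)
$g{\left(Y \right)} = - \frac{\sqrt{1024 + Y^{2}}}{3} + \frac{Y}{3}$ ($g{\left(Y \right)} = - \frac{\sqrt{Y^{2} + \left(2 \cdot 4^{2}\right)^{2}} - Y}{3} = - \frac{\sqrt{Y^{2} + \left(2 \cdot 16\right)^{2}} - Y}{3} = - \frac{\sqrt{Y^{2} + 32^{2}} - Y}{3} = - \frac{\sqrt{Y^{2} + 1024} - Y}{3} = - \frac{\sqrt{1024 + Y^{2}} - Y}{3} = - \frac{\sqrt{1024 + Y^{2}}}{3} + \frac{Y}{3}$)
$- \frac{66897}{g{\left(-29 \right)}} = - \frac{66897}{- \frac{\sqrt{1024 + \left(-29\right)^{2}}}{3} + \frac{1}{3} \left(-29\right)} = - \frac{66897}{- \frac{\sqrt{1024 + 841}}{3} - \frac{29}{3}} = - \frac{66897}{- \frac{\sqrt{1865}}{3} - \frac{29}{3}} = - \frac{66897}{- \frac{29}{3} - \frac{\sqrt{1865}}{3}}$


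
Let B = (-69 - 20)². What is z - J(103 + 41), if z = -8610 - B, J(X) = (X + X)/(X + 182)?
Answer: -2694697/163 ≈ -16532.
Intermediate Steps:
B = 7921 (B = (-89)² = 7921)
J(X) = 2*X/(182 + X) (J(X) = (2*X)/(182 + X) = 2*X/(182 + X))
z = -16531 (z = -8610 - 1*7921 = -8610 - 7921 = -16531)
z - J(103 + 41) = -16531 - 2*(103 + 41)/(182 + (103 + 41)) = -16531 - 2*144/(182 + 144) = -16531 - 2*144/326 = -16531 - 1*144/163 = -16531 - 144/163 = -2694697/163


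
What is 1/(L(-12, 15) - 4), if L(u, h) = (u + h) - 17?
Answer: -1/18 ≈ -0.055556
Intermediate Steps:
L(u, h) = -17 + h + u (L(u, h) = (h + u) - 17 = -17 + h + u)
1/(L(-12, 15) - 4) = 1/((-17 + 15 - 12) - 4) = 1/(-14 - 4) = 1/(-18) = -1/18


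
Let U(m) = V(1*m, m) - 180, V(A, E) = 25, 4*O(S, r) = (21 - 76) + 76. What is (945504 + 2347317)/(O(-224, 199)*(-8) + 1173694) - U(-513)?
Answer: 185208881/1173652 ≈ 157.81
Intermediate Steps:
O(S, r) = 21/4 (O(S, r) = ((21 - 76) + 76)/4 = (-55 + 76)/4 = (¼)*21 = 21/4)
U(m) = -155 (U(m) = 25 - 180 = -155)
(945504 + 2347317)/(O(-224, 199)*(-8) + 1173694) - U(-513) = (945504 + 2347317)/((21/4)*(-8) + 1173694) - 1*(-155) = 3292821/(-42 + 1173694) + 155 = 3292821/1173652 + 155 = 185208881/1173652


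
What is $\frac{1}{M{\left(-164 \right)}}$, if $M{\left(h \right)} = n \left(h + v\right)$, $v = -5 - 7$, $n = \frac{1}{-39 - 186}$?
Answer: $\frac{225}{176} \approx 1.2784$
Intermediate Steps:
$n = - \frac{1}{225}$ ($n = \frac{1}{-225} = - \frac{1}{225} \approx -0.0044444$)
$v = -12$ ($v = -5 - 7 = -12$)
$M{\left(h \right)} = \frac{4}{75} - \frac{h}{225}$ ($M{\left(h \right)} = - \frac{h - 12}{225} = - \frac{-12 + h}{225} = \frac{4}{75} - \frac{h}{225}$)
$\frac{1}{M{\left(-164 \right)}} = \frac{1}{\frac{4}{75} - - \frac{164}{225}} = \frac{1}{\frac{4}{75} + \frac{164}{225}} = \frac{1}{\frac{176}{225}} = \frac{225}{176}$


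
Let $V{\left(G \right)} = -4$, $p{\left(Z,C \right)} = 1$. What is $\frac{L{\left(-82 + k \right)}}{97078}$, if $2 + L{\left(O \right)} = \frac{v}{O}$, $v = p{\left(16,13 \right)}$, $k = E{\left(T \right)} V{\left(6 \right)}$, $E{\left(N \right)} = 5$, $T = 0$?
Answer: $- \frac{205}{9901956} \approx -2.0703 \cdot 10^{-5}$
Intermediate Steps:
$k = -20$ ($k = 5 \left(-4\right) = -20$)
$v = 1$
$L{\left(O \right)} = -2 + \frac{1}{O}$ ($L{\left(O \right)} = -2 + 1 \frac{1}{O} = -2 + \frac{1}{O}$)
$\frac{L{\left(-82 + k \right)}}{97078} = \frac{-2 + \frac{1}{-82 - 20}}{97078} = \left(-2 + \frac{1}{-102}\right) \frac{1}{97078} = \left(-2 - \frac{1}{102}\right) \frac{1}{97078} = \left(- \frac{205}{102}\right) \frac{1}{97078} = - \frac{205}{9901956}$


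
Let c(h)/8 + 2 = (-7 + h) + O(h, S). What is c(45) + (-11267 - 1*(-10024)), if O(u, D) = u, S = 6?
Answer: -595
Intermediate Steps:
c(h) = -72 + 16*h (c(h) = -16 + 8*((-7 + h) + h) = -16 + 8*(-7 + 2*h) = -16 + (-56 + 16*h) = -72 + 16*h)
c(45) + (-11267 - 1*(-10024)) = (-72 + 16*45) + (-11267 - 1*(-10024)) = (-72 + 720) + (-11267 + 10024) = 648 - 1243 = -595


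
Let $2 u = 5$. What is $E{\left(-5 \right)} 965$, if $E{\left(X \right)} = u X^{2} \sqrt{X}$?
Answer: $\frac{120625 i \sqrt{5}}{2} \approx 1.3486 \cdot 10^{5} i$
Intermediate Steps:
$u = \frac{5}{2}$ ($u = \frac{1}{2} \cdot 5 = \frac{5}{2} \approx 2.5$)
$E{\left(X \right)} = \frac{5 X^{\frac{5}{2}}}{2}$ ($E{\left(X \right)} = \frac{5 X^{2}}{2} \sqrt{X} = \frac{5 X^{\frac{5}{2}}}{2}$)
$E{\left(-5 \right)} 965 = \frac{5 \left(-5\right)^{\frac{5}{2}}}{2} \cdot 965 = \frac{5 \cdot 25 i \sqrt{5}}{2} \cdot 965 = \frac{125 i \sqrt{5}}{2} \cdot 965 = \frac{120625 i \sqrt{5}}{2}$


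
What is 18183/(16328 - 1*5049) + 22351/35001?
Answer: 888520112/394776279 ≈ 2.2507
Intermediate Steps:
18183/(16328 - 1*5049) + 22351/35001 = 18183/(16328 - 5049) + 22351*(1/35001) = 18183/11279 + 22351/35001 = 888520112/394776279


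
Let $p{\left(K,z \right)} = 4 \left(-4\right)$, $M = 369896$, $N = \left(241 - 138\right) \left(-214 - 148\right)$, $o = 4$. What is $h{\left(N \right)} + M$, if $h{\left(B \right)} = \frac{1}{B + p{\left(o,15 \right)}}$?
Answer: $\frac{13797860591}{37302} \approx 3.699 \cdot 10^{5}$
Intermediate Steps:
$N = -37286$ ($N = 103 \left(-362\right) = -37286$)
$p{\left(K,z \right)} = -16$
$h{\left(B \right)} = \frac{1}{-16 + B}$ ($h{\left(B \right)} = \frac{1}{B - 16} = \frac{1}{-16 + B}$)
$h{\left(N \right)} + M = \frac{1}{-16 - 37286} + 369896 = \frac{1}{-37302} + 369896 = - \frac{1}{37302} + 369896 = \frac{13797860591}{37302}$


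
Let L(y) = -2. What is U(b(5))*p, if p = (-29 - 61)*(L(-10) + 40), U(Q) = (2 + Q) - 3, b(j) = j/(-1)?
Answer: 20520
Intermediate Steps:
b(j) = -j (b(j) = j*(-1) = -j)
U(Q) = -1 + Q
p = -3420 (p = (-29 - 61)*(-2 + 40) = -90*38 = -3420)
U(b(5))*p = (-1 - 1*5)*(-3420) = (-1 - 5)*(-3420) = -6*(-3420) = 20520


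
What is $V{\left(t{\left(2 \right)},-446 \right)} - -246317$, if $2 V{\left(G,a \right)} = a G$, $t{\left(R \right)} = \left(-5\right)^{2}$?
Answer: $240742$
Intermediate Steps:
$t{\left(R \right)} = 25$
$V{\left(G,a \right)} = \frac{G a}{2}$ ($V{\left(G,a \right)} = \frac{a G}{2} = \frac{G a}{2}$)
$V{\left(t{\left(2 \right)},-446 \right)} - -246317 = \frac{1}{2} \cdot 25 \left(-446\right) - -246317 = -5575 + 246317 = 240742$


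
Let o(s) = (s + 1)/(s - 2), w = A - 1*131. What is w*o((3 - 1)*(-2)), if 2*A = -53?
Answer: -315/4 ≈ -78.750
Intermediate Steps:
A = -53/2 (A = (1/2)*(-53) = -53/2 ≈ -26.500)
w = -315/2 (w = -53/2 - 1*131 = -53/2 - 131 = -315/2 ≈ -157.50)
o(s) = (1 + s)/(-2 + s)
w*o((3 - 1)*(-2)) = -315*(1 + (3 - 1)*(-2))/(2*(-2 + (3 - 1)*(-2))) = -315*(1 + 2*(-2))/(2*(-2 + 2*(-2))) = -315*(1 - 4)/(2*(-2 - 4)) = -315*(-3)/(2*(-6)) = -(-105)*(-3)/4 = -315/2*1/2 = -315/4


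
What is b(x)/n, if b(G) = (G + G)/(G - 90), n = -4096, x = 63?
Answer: 7/6144 ≈ 0.0011393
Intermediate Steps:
b(G) = 2*G/(-90 + G) (b(G) = (2*G)/(-90 + G) = 2*G/(-90 + G))
b(x)/n = (2*63/(-90 + 63))/(-4096) = (2*63/(-27))*(-1/4096) = (2*63*(-1/27))*(-1/4096) = -14/3*(-1/4096) = 7/6144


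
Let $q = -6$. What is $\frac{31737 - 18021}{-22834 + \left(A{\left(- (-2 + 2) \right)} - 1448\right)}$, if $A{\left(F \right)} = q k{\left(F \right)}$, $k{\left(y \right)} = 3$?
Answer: $- \frac{127}{225} \approx -0.56444$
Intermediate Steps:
$A{\left(F \right)} = -18$ ($A{\left(F \right)} = \left(-6\right) 3 = -18$)
$\frac{31737 - 18021}{-22834 + \left(A{\left(- (-2 + 2) \right)} - 1448\right)} = \frac{31737 - 18021}{-22834 - 1466} = \frac{13716}{-22834 - 1466} = \frac{13716}{-24300} = 13716 \left(- \frac{1}{24300}\right) = - \frac{127}{225}$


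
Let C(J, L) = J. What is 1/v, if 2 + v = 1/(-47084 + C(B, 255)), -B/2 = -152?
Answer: -46780/93561 ≈ -0.49999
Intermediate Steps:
B = 304 (B = -2*(-152) = 304)
v = -93561/46780 (v = -2 + 1/(-47084 + 304) = -2 + 1/(-46780) = -2 - 1/46780 = -93561/46780 ≈ -2.0000)
1/v = 1/(-93561/46780) = -46780/93561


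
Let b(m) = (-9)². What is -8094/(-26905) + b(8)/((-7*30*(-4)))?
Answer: 598551/1506680 ≈ 0.39726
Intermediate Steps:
b(m) = 81
-8094/(-26905) + b(8)/((-7*30*(-4))) = -8094/(-26905) + 81/((-7*30*(-4))) = -8094*(-1/26905) + 81/((-210*(-4))) = 8094/26905 + 81/840 = 8094/26905 + 81*(1/840) = 8094/26905 + 27/280 = 598551/1506680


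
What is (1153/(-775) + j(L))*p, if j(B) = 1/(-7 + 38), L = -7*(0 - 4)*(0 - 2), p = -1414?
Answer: 1594992/775 ≈ 2058.1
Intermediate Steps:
L = -56 (L = -(-28)*(-2) = -7*8 = -56)
j(B) = 1/31
(1153/(-775) + j(L))*p = (1153/(-775) + 1/31)*(-1414) = (1153*(-1/775) + 1/31)*(-1414) = (-1153/775 + 1/31)*(-1414) = -1128/775*(-1414) = 1594992/775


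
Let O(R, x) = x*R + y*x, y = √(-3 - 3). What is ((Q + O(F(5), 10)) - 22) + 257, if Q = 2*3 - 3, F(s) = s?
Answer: 288 + 10*I*√6 ≈ 288.0 + 24.495*I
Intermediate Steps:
y = I*√6 (y = √(-6) = I*√6 ≈ 2.4495*I)
Q = 3 (Q = 6 - 3 = 3)
O(R, x) = R*x + I*x*√6 (O(R, x) = x*R + (I*√6)*x = R*x + I*x*√6)
((Q + O(F(5), 10)) - 22) + 257 = ((3 + 10*(5 + I*√6)) - 22) + 257 = ((3 + (50 + 10*I*√6)) - 22) + 257 = ((53 + 10*I*√6) - 22) + 257 = (31 + 10*I*√6) + 257 = 288 + 10*I*√6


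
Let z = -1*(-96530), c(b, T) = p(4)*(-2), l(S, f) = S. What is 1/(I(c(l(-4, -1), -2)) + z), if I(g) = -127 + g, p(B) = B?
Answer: 1/96395 ≈ 1.0374e-5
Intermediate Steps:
c(b, T) = -8 (c(b, T) = 4*(-2) = -8)
z = 96530
1/(I(c(l(-4, -1), -2)) + z) = 1/((-127 - 8) + 96530) = 1/(-135 + 96530) = 1/96395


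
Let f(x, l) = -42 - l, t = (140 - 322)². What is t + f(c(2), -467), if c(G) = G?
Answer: 33549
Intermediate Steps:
t = 33124 (t = (-182)² = 33124)
t + f(c(2), -467) = 33124 + (-42 - 1*(-467)) = 33124 + (-42 + 467) = 33124 + 425 = 33549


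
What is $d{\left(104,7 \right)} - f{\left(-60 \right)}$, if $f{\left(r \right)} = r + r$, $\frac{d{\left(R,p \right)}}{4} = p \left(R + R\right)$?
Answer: $5944$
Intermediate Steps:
$d{\left(R,p \right)} = 8 R p$ ($d{\left(R,p \right)} = 4 p \left(R + R\right) = 4 p 2 R = 4 \cdot 2 R p = 8 R p$)
$f{\left(r \right)} = 2 r$
$d{\left(104,7 \right)} - f{\left(-60 \right)} = 8 \cdot 104 \cdot 7 - 2 \left(-60\right) = 5824 - -120 = 5824 + 120 = 5944$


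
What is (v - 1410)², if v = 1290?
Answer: 14400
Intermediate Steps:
(v - 1410)² = (1290 - 1410)² = (-120)² = 14400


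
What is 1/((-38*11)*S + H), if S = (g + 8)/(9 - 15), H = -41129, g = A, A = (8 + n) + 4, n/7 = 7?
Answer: -1/36322 ≈ -2.7532e-5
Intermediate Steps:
n = 49 (n = 7*7 = 49)
A = 61 (A = (8 + 49) + 4 = 57 + 4 = 61)
g = 61
S = -23/2 (S = (61 + 8)/(9 - 15) = 69/(-6) = 69*(-⅙) = -23/2 ≈ -11.500)
1/((-38*11)*S + H) = 1/(-38*11*(-23/2) - 41129) = 1/(-418*(-23/2) - 41129) = 1/(4807 - 41129) = 1/(-36322) = -1/36322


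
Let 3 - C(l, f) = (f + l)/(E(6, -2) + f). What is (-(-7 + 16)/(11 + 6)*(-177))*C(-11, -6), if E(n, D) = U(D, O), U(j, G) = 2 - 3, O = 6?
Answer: 6372/119 ≈ 53.546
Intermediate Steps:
U(j, G) = -1
E(n, D) = -1
C(l, f) = 3 - (f + l)/(-1 + f)
(-(-7 + 16)/(11 + 6)*(-177))*C(-11, -6) = (-(-7 + 16)/(11 + 6)*(-177))*((-3 - 1*(-11) + 2*(-6))/(-1 - 6)) = (-9/17*(-177))*((-3 + 11 - 12)/(-7)) = (-9/17*(-177))*(-1/7*(-4)) = (-1*9/17*(-177))*(4/7) = -9/17*(-177)*(4/7) = (1593/17)*(4/7) = 6372/119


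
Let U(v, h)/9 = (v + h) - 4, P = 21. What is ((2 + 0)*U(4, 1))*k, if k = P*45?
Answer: 17010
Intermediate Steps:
U(v, h) = -36 + 9*h + 9*v (U(v, h) = 9*((v + h) - 4) = 9*((h + v) - 4) = 9*(-4 + h + v) = -36 + 9*h + 9*v)
k = 945 (k = 21*45 = 945)
((2 + 0)*U(4, 1))*k = ((2 + 0)*(-36 + 9*1 + 9*4))*945 = (2*(-36 + 9 + 36))*945 = (2*9)*945 = 18*945 = 17010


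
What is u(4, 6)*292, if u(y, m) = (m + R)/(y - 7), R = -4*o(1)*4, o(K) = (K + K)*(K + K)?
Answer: 16936/3 ≈ 5645.3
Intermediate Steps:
o(K) = 4*K**2 (o(K) = (2*K)*(2*K) = 4*K**2)
R = -64 (R = -16*1**2*4 = -16*4 = -64)
u(y, m) = (-64 + m)/(-7 + y) (u(y, m) = (m - 64)/(y - 7) = (-64 + m)/(-7 + y))
u(4, 6)*292 = ((-64 + 6)/(-7 + 4))*292 = (-58/(-3))*292 = -1/3*(-58)*292 = (58/3)*292 = 16936/3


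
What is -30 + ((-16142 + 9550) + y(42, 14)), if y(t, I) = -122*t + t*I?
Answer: -11158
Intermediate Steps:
y(t, I) = -122*t + I*t
-30 + ((-16142 + 9550) + y(42, 14)) = -30 + ((-16142 + 9550) + 42*(-122 + 14)) = -30 + (-6592 + 42*(-108)) = -30 + (-6592 - 4536) = -30 - 11128 = -11158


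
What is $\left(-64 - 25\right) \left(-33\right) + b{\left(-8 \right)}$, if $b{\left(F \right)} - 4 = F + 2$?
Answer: $2935$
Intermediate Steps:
$b{\left(F \right)} = 6 + F$ ($b{\left(F \right)} = 4 + \left(F + 2\right) = 4 + \left(2 + F\right) = 6 + F$)
$\left(-64 - 25\right) \left(-33\right) + b{\left(-8 \right)} = \left(-64 - 25\right) \left(-33\right) + \left(6 - 8\right) = \left(-64 - 25\right) \left(-33\right) - 2 = \left(-89\right) \left(-33\right) - 2 = 2937 - 2 = 2935$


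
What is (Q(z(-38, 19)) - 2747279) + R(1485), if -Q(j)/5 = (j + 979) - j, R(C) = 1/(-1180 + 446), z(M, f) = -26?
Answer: -2020095717/734 ≈ -2.7522e+6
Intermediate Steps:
R(C) = -1/734 (R(C) = 1/(-734) = -1/734)
Q(j) = -4895 (Q(j) = -5*((j + 979) - j) = -5*((979 + j) - j) = -5*979 = -4895)
(Q(z(-38, 19)) - 2747279) + R(1485) = (-4895 - 2747279) - 1/734 = -2752174 - 1/734 = -2020095717/734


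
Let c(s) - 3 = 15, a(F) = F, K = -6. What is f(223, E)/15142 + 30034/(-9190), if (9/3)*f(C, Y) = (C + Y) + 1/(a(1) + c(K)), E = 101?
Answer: -12932791183/3965916930 ≈ -3.2610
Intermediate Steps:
c(s) = 18 (c(s) = 3 + 15 = 18)
f(C, Y) = 1/57 + C/3 + Y/3 (f(C, Y) = ((C + Y) + 1/(1 + 18))/3 = ((C + Y) + 1/19)/3 = (1/19 + C + Y)/3 = 1/57 + C/3 + Y/3)
f(223, E)/15142 + 30034/(-9190) = (1/57 + (⅓)*223 + (⅓)*101)/15142 + 30034/(-9190) = (1/57 + 223/3 + 101/3)*(1/15142) + 30034*(-1/9190) = (6157/57)*(1/15142) - 15017/4595 = 6157/863094 - 15017/4595 = -12932791183/3965916930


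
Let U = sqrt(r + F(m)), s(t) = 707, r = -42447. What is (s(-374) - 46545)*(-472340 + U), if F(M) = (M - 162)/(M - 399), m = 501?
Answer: 21651120920 - 22919*I*sqrt(49064890)/17 ≈ 2.1651e+10 - 9.4435e+6*I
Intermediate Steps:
F(M) = (-162 + M)/(-399 + M)
U = I*sqrt(49064890)/34 (U = sqrt(-42447 + (-162 + 501)/(-399 + 501)) = sqrt(-42447 + 339/102) = sqrt(-42447 + (1/102)*339) = sqrt(-42447 + 113/34) = sqrt(-1443085/34) = I*sqrt(49064890)/34 ≈ 206.02*I)
(s(-374) - 46545)*(-472340 + U) = (707 - 46545)*(-472340 + I*sqrt(49064890)/34) = -45838*(-472340 + I*sqrt(49064890)/34) = 21651120920 - 22919*I*sqrt(49064890)/17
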